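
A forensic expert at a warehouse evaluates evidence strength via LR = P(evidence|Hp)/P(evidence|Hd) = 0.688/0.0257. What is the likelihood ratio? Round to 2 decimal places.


Likelihood ratio calculation:
LR = P(E|Hp) / P(E|Hd)
LR = 0.688 / 0.0257
LR = 26.77

26.77


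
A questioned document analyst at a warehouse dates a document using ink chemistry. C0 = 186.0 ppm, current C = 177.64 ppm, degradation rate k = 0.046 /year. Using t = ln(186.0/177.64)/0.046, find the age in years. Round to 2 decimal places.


Document age estimation:
C0/C = 186.0 / 177.64 = 1.047061
ln(C0/C) = 0.045987
t = 0.045987 / 0.046 = 1.00 years

1.00


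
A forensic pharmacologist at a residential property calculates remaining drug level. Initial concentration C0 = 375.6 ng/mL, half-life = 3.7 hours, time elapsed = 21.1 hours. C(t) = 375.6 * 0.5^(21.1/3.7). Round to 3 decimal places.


Drug concentration decay:
Number of half-lives = t / t_half = 21.1 / 3.7 = 5.702703
Decay factor = 0.5^5.702703 = 0.01920062
C(t) = 375.6 * 0.01920062 = 7.212 ng/mL

7.212


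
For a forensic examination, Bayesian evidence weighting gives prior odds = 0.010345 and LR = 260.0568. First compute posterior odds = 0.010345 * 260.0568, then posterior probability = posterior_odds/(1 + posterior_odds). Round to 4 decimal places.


Bayesian evidence evaluation:
Posterior odds = prior_odds * LR = 0.010345 * 260.0568 = 2.690288
Posterior probability = posterior_odds / (1 + posterior_odds)
= 2.690288 / (1 + 2.690288)
= 2.690288 / 3.690288
= 0.7290

0.7290


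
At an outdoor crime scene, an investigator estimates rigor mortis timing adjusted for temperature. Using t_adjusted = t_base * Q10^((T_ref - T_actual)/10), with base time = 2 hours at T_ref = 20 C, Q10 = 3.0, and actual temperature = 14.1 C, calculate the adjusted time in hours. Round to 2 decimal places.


Rigor mortis time adjustment:
Exponent = (T_ref - T_actual) / 10 = (20 - 14.1) / 10 = 0.59
Q10 factor = 3.0^0.59 = 1.91206
t_adjusted = 2 * 1.91206 = 3.82 hours

3.82


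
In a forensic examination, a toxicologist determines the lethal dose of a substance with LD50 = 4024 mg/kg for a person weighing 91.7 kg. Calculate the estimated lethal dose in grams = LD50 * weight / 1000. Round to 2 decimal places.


Lethal dose calculation:
Lethal dose = LD50 * body_weight / 1000
= 4024 * 91.7 / 1000
= 369000.8 / 1000
= 369.00 g

369.00


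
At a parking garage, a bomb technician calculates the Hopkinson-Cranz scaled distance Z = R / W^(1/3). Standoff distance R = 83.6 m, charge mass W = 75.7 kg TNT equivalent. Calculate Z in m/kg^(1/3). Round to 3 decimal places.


Scaled distance calculation:
W^(1/3) = 75.7^(1/3) = 4.230243
Z = R / W^(1/3) = 83.6 / 4.230243
Z = 19.762 m/kg^(1/3)

19.762


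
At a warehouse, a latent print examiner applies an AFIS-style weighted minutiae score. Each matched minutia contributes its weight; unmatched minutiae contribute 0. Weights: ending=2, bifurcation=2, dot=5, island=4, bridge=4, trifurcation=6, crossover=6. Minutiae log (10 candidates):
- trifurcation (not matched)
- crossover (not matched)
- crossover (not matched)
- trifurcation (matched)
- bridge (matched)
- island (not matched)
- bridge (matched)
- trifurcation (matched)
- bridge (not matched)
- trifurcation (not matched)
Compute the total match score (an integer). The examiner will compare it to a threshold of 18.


Weighted minutiae match score:
  trifurcation: not matched, +0
  crossover: not matched, +0
  crossover: not matched, +0
  trifurcation: matched, +6 (running total 6)
  bridge: matched, +4 (running total 10)
  island: not matched, +0
  bridge: matched, +4 (running total 14)
  trifurcation: matched, +6 (running total 20)
  bridge: not matched, +0
  trifurcation: not matched, +0
Total score = 20
Threshold = 18; verdict = identification

20


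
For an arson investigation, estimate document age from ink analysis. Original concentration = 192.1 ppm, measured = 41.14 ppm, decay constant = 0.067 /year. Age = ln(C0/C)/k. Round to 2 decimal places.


Document age estimation:
C0/C = 192.1 / 41.14 = 4.669421
ln(C0/C) = 1.541035
t = 1.541035 / 0.067 = 23.00 years

23.00


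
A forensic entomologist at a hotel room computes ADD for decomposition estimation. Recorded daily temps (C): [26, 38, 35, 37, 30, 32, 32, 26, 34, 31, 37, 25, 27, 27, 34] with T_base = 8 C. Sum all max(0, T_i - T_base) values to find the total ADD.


Computing ADD day by day:
Day 1: max(0, 26 - 8) = 18
Day 2: max(0, 38 - 8) = 30
Day 3: max(0, 35 - 8) = 27
Day 4: max(0, 37 - 8) = 29
Day 5: max(0, 30 - 8) = 22
Day 6: max(0, 32 - 8) = 24
Day 7: max(0, 32 - 8) = 24
Day 8: max(0, 26 - 8) = 18
Day 9: max(0, 34 - 8) = 26
Day 10: max(0, 31 - 8) = 23
Day 11: max(0, 37 - 8) = 29
Day 12: max(0, 25 - 8) = 17
Day 13: max(0, 27 - 8) = 19
Day 14: max(0, 27 - 8) = 19
Day 15: max(0, 34 - 8) = 26
Total ADD = 351

351


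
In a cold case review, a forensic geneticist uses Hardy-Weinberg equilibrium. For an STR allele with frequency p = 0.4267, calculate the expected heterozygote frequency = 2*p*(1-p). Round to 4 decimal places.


Hardy-Weinberg heterozygote frequency:
q = 1 - p = 1 - 0.4267 = 0.5733
2pq = 2 * 0.4267 * 0.5733 = 0.4893

0.4893


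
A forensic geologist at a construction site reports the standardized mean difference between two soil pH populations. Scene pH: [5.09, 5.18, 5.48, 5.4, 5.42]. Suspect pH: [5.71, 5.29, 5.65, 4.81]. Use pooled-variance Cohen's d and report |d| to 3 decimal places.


Pooled-variance Cohen's d for soil pH comparison:
Scene mean = 26.57 / 5 = 5.314
Suspect mean = 21.46 / 4 = 5.365
Scene sample variance s_s^2 = 0.02858
Suspect sample variance s_c^2 = 0.1713
Pooled variance = ((n_s-1)*s_s^2 + (n_c-1)*s_c^2) / (n_s + n_c - 2) = 0.089746
Pooled SD = sqrt(0.089746) = 0.299576
Mean difference = -0.051
|d| = |-0.051| / 0.299576 = 0.170

0.170


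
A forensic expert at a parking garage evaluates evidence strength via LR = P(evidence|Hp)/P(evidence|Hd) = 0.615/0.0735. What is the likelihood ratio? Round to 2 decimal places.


Likelihood ratio calculation:
LR = P(E|Hp) / P(E|Hd)
LR = 0.615 / 0.0735
LR = 8.37

8.37


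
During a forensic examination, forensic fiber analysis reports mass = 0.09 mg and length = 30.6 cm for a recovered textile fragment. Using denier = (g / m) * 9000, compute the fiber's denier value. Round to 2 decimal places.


Denier calculation:
Mass in grams = 0.09 mg / 1000 = 0.00009 g
Length in meters = 30.6 cm / 100 = 0.306 m
Linear density = mass / length = 0.00009 / 0.306 = 0.00029412 g/m
Denier = (g/m) * 9000 = 0.00029412 * 9000 = 2.65

2.65


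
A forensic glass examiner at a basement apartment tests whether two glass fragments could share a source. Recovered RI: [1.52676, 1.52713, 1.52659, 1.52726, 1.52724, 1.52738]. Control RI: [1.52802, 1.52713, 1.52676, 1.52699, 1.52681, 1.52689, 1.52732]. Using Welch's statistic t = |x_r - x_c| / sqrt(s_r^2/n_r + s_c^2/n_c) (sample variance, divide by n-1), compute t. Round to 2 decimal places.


Welch's t-criterion for glass RI comparison:
Recovered mean = sum / n_r = 9.16236 / 6 = 1.52706
Control mean = sum / n_c = 10.68992 / 7 = 1.5271314
Recovered sample variance s_r^2 = 9.812e-08
Control sample variance s_c^2 = 1.90781e-07
Welch SE (unpooled) = sqrt(s_r^2/n_r + s_c^2/n_c) = sqrt(1.63533e-08 + 2.72544e-08) = sqrt(4.36077e-08) = 0.000208825
|mean_r - mean_c| = 7.14286e-05
t = 7.14286e-05 / 0.000208825 = 0.34

0.34


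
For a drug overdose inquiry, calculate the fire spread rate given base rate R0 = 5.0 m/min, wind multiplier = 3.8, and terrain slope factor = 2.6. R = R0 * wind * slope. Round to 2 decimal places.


Fire spread rate calculation:
R = R0 * wind_factor * slope_factor
= 5.0 * 3.8 * 2.6
= 19 * 2.6
= 49.40 m/min

49.40


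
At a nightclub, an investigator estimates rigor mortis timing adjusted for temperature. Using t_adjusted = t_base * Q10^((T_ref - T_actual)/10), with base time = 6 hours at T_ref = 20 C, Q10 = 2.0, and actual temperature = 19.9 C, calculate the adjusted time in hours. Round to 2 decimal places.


Rigor mortis time adjustment:
Exponent = (T_ref - T_actual) / 10 = (20 - 19.9) / 10 = 0.01
Q10 factor = 2.0^0.01 = 1.00696
t_adjusted = 6 * 1.00696 = 6.04 hours

6.04


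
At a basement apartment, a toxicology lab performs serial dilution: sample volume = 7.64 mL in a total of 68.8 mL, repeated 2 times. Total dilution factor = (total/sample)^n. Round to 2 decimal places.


Dilution factor calculation:
Single dilution = V_total / V_sample = 68.8 / 7.64 ≈ 9.005236
Number of dilutions = 2
Total DF = (68.8 / 7.64)^2 (full precision, rounded at the end) = 81.09

81.09


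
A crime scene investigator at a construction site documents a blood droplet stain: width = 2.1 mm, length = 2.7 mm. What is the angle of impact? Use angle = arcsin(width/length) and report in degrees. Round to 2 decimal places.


Blood spatter impact angle calculation:
width / length = 2.1 / 2.7 = 0.777778
angle = arcsin(0.777778)
angle = 51.06 degrees

51.06


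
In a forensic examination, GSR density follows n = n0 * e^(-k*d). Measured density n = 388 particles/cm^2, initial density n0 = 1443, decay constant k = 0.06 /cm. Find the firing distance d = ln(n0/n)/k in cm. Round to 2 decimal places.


GSR distance calculation:
n0/n = 1443 / 388 = 3.719072
ln(n0/n) = 1.313474
d = 1.313474 / 0.06 = 21.89 cm

21.89


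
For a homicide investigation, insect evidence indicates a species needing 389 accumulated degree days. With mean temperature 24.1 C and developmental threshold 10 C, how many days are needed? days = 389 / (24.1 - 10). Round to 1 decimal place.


Insect development time:
Effective temperature = avg_temp - T_base = 24.1 - 10 = 14.1 C
Days = ADD / effective_temp = 389 / 14.1 = 27.6 days

27.6


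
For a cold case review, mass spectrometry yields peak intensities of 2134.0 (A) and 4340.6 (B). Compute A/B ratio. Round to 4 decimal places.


Spectral peak ratio:
Peak A = 2134.0 counts
Peak B = 4340.6 counts
Ratio = 2134.0 / 4340.6 = 0.4916

0.4916


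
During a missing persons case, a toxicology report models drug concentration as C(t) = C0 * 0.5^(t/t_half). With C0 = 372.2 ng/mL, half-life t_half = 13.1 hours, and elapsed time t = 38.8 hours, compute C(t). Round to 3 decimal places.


Drug concentration decay:
Number of half-lives = t / t_half = 38.8 / 13.1 = 2.961832
Decay factor = 0.5^2.961832 = 0.12835114
C(t) = 372.2 * 0.12835114 = 47.772 ng/mL

47.772


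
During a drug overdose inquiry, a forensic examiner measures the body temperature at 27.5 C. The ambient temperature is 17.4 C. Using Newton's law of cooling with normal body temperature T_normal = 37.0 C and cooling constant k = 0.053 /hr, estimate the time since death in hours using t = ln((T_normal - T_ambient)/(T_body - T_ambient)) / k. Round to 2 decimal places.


Using Newton's law of cooling:
t = ln((T_normal - T_ambient) / (T_body - T_ambient)) / k
T_normal - T_ambient = 19.6
T_body - T_ambient = 10.1
Ratio = 1.940594
ln(ratio) = 0.662994
t = 0.662994 / 0.053 = 12.51 hours

12.51


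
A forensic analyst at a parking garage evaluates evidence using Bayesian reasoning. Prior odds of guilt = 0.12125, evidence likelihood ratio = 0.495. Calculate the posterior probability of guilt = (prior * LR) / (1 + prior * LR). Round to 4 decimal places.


Bayesian evidence evaluation:
Posterior odds = prior_odds * LR = 0.12125 * 0.495 = 0.06001875
Posterior probability = posterior_odds / (1 + posterior_odds)
= 0.06001875 / (1 + 0.06001875)
= 0.06001875 / 1.06001875
= 0.0566

0.0566


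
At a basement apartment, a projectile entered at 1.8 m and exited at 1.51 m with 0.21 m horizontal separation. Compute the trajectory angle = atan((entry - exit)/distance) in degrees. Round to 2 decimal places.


Bullet trajectory angle:
Height difference = 1.8 - 1.51 = 0.29 m
angle = atan(0.29 / 0.21)
angle = atan(1.380952)
angle = 54.09 degrees

54.09


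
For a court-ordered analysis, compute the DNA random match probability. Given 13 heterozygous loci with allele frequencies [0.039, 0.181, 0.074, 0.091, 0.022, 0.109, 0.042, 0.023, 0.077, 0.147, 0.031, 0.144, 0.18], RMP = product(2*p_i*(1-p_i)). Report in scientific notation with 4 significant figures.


Computing RMP for 13 loci:
Locus 1: 2 * 0.039 * 0.961 = 0.074958
Locus 2: 2 * 0.181 * 0.819 = 0.296478
Locus 3: 2 * 0.074 * 0.926 = 0.137048
Locus 4: 2 * 0.091 * 0.909 = 0.165438
Locus 5: 2 * 0.022 * 0.978 = 0.043032
Locus 6: 2 * 0.109 * 0.891 = 0.194238
Locus 7: 2 * 0.042 * 0.958 = 0.080472
Locus 8: 2 * 0.023 * 0.977 = 0.044942
Locus 9: 2 * 0.077 * 0.923 = 0.142142
Locus 10: 2 * 0.147 * 0.853 = 0.250782
Locus 11: 2 * 0.031 * 0.969 = 0.060078
Locus 12: 2 * 0.144 * 0.856 = 0.246528
Locus 13: 2 * 0.18 * 0.82 = 0.2952
RMP = 2.374e-12

2.374e-12


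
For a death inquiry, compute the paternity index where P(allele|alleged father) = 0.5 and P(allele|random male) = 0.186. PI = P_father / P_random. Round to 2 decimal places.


Paternity Index calculation:
PI = P(allele|father) / P(allele|random)
PI = 0.5 / 0.186
PI = 2.69

2.69


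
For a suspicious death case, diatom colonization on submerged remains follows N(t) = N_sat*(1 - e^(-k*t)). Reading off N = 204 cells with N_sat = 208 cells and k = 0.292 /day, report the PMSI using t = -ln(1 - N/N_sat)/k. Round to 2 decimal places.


PMSI from diatom colonization curve:
N / N_sat = 204 / 208 = 0.980769
1 - N/N_sat = 0.019231
ln(1 - N/N_sat) = -3.951232
t = -ln(1 - N/N_sat) / k = -(-3.951232) / 0.292 = 13.53 days

13.53


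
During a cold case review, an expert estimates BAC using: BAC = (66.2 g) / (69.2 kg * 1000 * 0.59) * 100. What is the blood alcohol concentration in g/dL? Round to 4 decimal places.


Applying the Widmark formula:
BAC = (dose_g / (body_wt * 1000 * r)) * 100
Denominator = 69.2 * 1000 * 0.59 = 40828
BAC = (66.2 / 40828) * 100
BAC = 0.1621 g/dL

0.1621


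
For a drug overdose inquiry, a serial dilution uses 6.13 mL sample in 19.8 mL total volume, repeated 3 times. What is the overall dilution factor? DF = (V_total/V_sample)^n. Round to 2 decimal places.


Dilution factor calculation:
Single dilution = V_total / V_sample = 19.8 / 6.13 ≈ 3.230016
Number of dilutions = 3
Total DF = (19.8 / 6.13)^3 (full precision, rounded at the end) = 33.70

33.70


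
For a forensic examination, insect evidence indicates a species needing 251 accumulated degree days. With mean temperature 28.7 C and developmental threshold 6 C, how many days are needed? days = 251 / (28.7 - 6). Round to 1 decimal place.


Insect development time:
Effective temperature = avg_temp - T_base = 28.7 - 6 = 22.7 C
Days = ADD / effective_temp = 251 / 22.7 = 11.1 days

11.1


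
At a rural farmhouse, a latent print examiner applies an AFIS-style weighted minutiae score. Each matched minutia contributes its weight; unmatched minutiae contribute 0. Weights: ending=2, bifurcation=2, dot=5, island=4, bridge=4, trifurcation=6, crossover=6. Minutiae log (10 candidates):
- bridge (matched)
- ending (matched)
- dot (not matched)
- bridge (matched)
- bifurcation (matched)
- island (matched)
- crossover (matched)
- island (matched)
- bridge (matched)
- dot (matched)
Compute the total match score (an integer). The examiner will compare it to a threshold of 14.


Weighted minutiae match score:
  bridge: matched, +4 (running total 4)
  ending: matched, +2 (running total 6)
  dot: not matched, +0
  bridge: matched, +4 (running total 10)
  bifurcation: matched, +2 (running total 12)
  island: matched, +4 (running total 16)
  crossover: matched, +6 (running total 22)
  island: matched, +4 (running total 26)
  bridge: matched, +4 (running total 30)
  dot: matched, +5 (running total 35)
Total score = 35
Threshold = 14; verdict = identification

35


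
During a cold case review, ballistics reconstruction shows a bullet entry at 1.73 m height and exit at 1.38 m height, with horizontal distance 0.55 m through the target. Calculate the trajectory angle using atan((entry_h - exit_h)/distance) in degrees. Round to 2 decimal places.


Bullet trajectory angle:
Height difference = 1.73 - 1.38 = 0.35 m
angle = atan(0.35 / 0.55)
angle = atan(0.636364)
angle = 32.47 degrees

32.47


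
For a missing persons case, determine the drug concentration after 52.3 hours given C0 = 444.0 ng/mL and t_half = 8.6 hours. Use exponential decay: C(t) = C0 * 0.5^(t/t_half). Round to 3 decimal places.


Drug concentration decay:
Number of half-lives = t / t_half = 52.3 / 8.6 = 6.081395
Decay factor = 0.5^6.081395 = 0.01476786
C(t) = 444.0 * 0.01476786 = 6.557 ng/mL

6.557


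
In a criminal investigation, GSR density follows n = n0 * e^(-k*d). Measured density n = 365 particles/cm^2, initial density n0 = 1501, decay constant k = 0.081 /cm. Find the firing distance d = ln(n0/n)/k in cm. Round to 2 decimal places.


GSR distance calculation:
n0/n = 1501 / 365 = 4.112329
ln(n0/n) = 1.41399
d = 1.41399 / 0.081 = 17.46 cm

17.46


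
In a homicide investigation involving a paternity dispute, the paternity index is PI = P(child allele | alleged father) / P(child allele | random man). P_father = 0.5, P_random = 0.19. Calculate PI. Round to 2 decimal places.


Paternity Index calculation:
PI = P(allele|father) / P(allele|random)
PI = 0.5 / 0.19
PI = 2.63

2.63


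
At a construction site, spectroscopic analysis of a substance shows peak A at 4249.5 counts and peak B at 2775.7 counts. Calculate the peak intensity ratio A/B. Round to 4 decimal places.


Spectral peak ratio:
Peak A = 4249.5 counts
Peak B = 2775.7 counts
Ratio = 4249.5 / 2775.7 = 1.5310

1.5310


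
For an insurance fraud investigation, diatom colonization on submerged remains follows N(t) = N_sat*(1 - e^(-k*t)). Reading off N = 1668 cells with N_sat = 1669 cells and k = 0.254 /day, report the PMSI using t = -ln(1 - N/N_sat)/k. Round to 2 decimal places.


PMSI from diatom colonization curve:
N / N_sat = 1668 / 1669 = 0.999401
1 - N/N_sat = 0.000599
ln(1 - N/N_sat) = -7.420249
t = -ln(1 - N/N_sat) / k = -(-7.420249) / 0.254 = 29.21 days

29.21


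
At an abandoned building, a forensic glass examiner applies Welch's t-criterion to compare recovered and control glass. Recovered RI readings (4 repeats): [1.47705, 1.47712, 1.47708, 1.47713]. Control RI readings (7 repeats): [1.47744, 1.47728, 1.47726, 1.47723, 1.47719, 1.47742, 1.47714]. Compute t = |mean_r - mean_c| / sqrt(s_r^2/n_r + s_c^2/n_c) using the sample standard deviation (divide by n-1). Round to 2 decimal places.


Welch's t-criterion for glass RI comparison:
Recovered mean = sum / n_r = 5.90838 / 4 = 1.477095
Control mean = sum / n_c = 10.34096 / 7 = 1.47728
Recovered sample variance s_r^2 = 1.36667e-09
Control sample variance s_c^2 = 1.26333e-08
Welch SE (unpooled) = sqrt(s_r^2/n_r + s_c^2/n_c) = sqrt(3.41667e-10 + 1.80476e-09) = sqrt(2.14643e-09) = 4.63296e-05
|mean_r - mean_c| = 0.000185
t = 0.000185 / 4.63296e-05 = 3.99

3.99


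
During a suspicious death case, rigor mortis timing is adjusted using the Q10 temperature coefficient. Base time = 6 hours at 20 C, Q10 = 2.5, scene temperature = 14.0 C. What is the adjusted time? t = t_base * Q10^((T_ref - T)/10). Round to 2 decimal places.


Rigor mortis time adjustment:
Exponent = (T_ref - T_actual) / 10 = (20 - 14.0) / 10 = 0.6
Q10 factor = 2.5^0.6 = 1.73286
t_adjusted = 6 * 1.73286 = 10.40 hours

10.40


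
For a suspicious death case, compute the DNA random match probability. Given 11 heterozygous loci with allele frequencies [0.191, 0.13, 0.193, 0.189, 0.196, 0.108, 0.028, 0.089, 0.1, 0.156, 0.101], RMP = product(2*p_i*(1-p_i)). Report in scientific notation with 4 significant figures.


Computing RMP for 11 loci:
Locus 1: 2 * 0.191 * 0.809 = 0.309038
Locus 2: 2 * 0.13 * 0.87 = 0.2262
Locus 3: 2 * 0.193 * 0.807 = 0.311502
Locus 4: 2 * 0.189 * 0.811 = 0.306558
Locus 5: 2 * 0.196 * 0.804 = 0.315168
Locus 6: 2 * 0.108 * 0.892 = 0.192672
Locus 7: 2 * 0.028 * 0.972 = 0.054432
Locus 8: 2 * 0.089 * 0.911 = 0.162158
Locus 9: 2 * 0.1 * 0.9 = 0.18
Locus 10: 2 * 0.156 * 0.844 = 0.263328
Locus 11: 2 * 0.101 * 0.899 = 0.181598
RMP = 3.080e-08

3.080e-08


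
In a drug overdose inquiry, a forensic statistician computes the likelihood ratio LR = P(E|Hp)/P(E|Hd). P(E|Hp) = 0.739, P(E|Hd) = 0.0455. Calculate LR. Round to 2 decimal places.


Likelihood ratio calculation:
LR = P(E|Hp) / P(E|Hd)
LR = 0.739 / 0.0455
LR = 16.24

16.24


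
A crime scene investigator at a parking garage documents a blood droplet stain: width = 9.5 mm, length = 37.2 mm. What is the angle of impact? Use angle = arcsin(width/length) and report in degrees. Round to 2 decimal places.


Blood spatter impact angle calculation:
width / length = 9.5 / 37.2 = 0.255376
angle = arcsin(0.255376)
angle = 14.80 degrees

14.80


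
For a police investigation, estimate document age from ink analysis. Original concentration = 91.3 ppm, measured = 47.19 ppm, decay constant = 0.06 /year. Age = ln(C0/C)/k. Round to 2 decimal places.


Document age estimation:
C0/C = 91.3 / 47.19 = 1.934732
ln(C0/C) = 0.659969
t = 0.659969 / 0.06 = 11.00 years

11.00


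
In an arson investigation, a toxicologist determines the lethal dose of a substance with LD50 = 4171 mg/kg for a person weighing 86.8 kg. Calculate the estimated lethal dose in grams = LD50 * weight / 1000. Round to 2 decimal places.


Lethal dose calculation:
Lethal dose = LD50 * body_weight / 1000
= 4171 * 86.8 / 1000
= 362042.8 / 1000
= 362.04 g

362.04


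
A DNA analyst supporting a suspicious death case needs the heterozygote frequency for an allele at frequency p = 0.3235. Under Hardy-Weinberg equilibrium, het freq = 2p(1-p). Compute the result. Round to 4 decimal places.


Hardy-Weinberg heterozygote frequency:
q = 1 - p = 1 - 0.3235 = 0.6765
2pq = 2 * 0.3235 * 0.6765 = 0.4377

0.4377


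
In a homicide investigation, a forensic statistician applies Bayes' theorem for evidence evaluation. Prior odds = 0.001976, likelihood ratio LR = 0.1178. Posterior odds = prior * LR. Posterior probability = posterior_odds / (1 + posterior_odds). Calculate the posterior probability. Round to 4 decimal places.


Bayesian evidence evaluation:
Posterior odds = prior_odds * LR = 0.001976 * 0.1178 = 0.0002327728
Posterior probability = posterior_odds / (1 + posterior_odds)
= 0.0002327728 / (1 + 0.0002327728)
= 0.0002327728 / 1.0002327728
= 0.0002

0.0002


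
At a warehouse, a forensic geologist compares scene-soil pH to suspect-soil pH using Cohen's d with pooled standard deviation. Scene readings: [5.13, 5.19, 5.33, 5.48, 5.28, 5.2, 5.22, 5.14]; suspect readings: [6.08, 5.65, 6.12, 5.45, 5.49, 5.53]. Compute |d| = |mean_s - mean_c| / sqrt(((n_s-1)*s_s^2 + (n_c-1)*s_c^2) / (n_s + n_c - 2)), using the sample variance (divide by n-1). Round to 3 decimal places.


Pooled-variance Cohen's d for soil pH comparison:
Scene mean = 41.97 / 8 = 5.24625
Suspect mean = 34.32 / 6 = 5.72
Scene sample variance s_s^2 = 0.01337
Suspect sample variance s_c^2 = 0.09128
Pooled variance = ((n_s-1)*s_s^2 + (n_c-1)*s_c^2) / (n_s + n_c - 2) = 0.045832
Pooled SD = sqrt(0.045832) = 0.214084
Mean difference = -0.47375
|d| = |-0.47375| / 0.214084 = 2.213

2.213


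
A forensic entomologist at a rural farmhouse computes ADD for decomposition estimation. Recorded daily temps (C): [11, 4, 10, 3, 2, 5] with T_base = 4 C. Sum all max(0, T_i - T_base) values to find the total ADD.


Computing ADD day by day:
Day 1: max(0, 11 - 4) = 7
Day 2: max(0, 4 - 4) = 0
Day 3: max(0, 10 - 4) = 6
Day 4: max(0, 3 - 4) = 0
Day 5: max(0, 2 - 4) = 0
Day 6: max(0, 5 - 4) = 1
Total ADD = 14

14


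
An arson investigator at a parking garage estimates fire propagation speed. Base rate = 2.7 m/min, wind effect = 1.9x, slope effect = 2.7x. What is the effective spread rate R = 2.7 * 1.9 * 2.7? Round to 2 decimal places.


Fire spread rate calculation:
R = R0 * wind_factor * slope_factor
= 2.7 * 1.9 * 2.7
= 5.13 * 2.7
= 13.85 m/min

13.85


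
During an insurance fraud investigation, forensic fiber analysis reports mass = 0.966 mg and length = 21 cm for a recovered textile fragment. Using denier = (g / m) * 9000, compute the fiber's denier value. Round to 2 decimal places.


Denier calculation:
Mass in grams = 0.966 mg / 1000 = 0.000966 g
Length in meters = 21 cm / 100 = 0.21 m
Linear density = mass / length = 0.000966 / 0.21 = 0.0046 g/m
Denier = (g/m) * 9000 = 0.0046 * 9000 = 41.40

41.40


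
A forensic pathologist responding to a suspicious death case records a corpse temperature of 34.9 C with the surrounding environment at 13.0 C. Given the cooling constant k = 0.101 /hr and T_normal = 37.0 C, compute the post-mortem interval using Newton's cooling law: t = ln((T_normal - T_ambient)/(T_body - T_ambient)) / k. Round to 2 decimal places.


Using Newton's law of cooling:
t = ln((T_normal - T_ambient) / (T_body - T_ambient)) / k
T_normal - T_ambient = 24.0
T_body - T_ambient = 21.9
Ratio = 1.09589
ln(ratio) = 0.091567
t = 0.091567 / 0.101 = 0.91 hours

0.91


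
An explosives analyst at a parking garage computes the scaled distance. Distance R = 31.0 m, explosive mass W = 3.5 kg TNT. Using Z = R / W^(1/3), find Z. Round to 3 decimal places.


Scaled distance calculation:
W^(1/3) = 3.5^(1/3) = 1.518294
Z = R / W^(1/3) = 31.0 / 1.518294
Z = 20.418 m/kg^(1/3)

20.418


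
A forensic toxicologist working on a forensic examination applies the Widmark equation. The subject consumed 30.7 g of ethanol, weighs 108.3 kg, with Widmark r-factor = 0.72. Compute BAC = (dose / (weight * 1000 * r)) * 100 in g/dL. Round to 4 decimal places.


Applying the Widmark formula:
BAC = (dose_g / (body_wt * 1000 * r)) * 100
Denominator = 108.3 * 1000 * 0.72 = 77976
BAC = (30.7 / 77976) * 100
BAC = 0.0394 g/dL

0.0394


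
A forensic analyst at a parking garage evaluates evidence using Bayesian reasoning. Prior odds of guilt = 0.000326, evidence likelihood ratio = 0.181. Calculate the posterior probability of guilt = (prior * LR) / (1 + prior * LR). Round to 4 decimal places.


Bayesian evidence evaluation:
Posterior odds = prior_odds * LR = 0.000326 * 0.181 = 0.000059006
Posterior probability = posterior_odds / (1 + posterior_odds)
= 0.000059006 / (1 + 0.000059006)
= 0.000059006 / 1.000059006
= 0.0001

0.0001


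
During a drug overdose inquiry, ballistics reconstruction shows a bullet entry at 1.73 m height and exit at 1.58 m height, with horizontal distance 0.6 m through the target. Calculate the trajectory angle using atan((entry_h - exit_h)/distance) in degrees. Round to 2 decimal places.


Bullet trajectory angle:
Height difference = 1.73 - 1.58 = 0.15 m
angle = atan(0.15 / 0.6)
angle = atan(0.25)
angle = 14.04 degrees

14.04


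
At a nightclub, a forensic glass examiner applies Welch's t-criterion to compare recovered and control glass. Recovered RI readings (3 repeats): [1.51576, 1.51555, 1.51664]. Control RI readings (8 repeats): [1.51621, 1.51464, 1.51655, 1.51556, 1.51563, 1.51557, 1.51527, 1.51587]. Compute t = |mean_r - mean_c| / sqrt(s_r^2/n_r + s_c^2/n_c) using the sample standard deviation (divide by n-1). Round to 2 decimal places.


Welch's t-criterion for glass RI comparison:
Recovered mean = sum / n_r = 4.54795 / 3 = 1.5159833
Control mean = sum / n_c = 12.1253 / 8 = 1.5156625
Recovered sample variance s_r^2 = 3.34433e-07
Control sample variance s_c^2 = 3.35736e-07
Welch SE (unpooled) = sqrt(s_r^2/n_r + s_c^2/n_c) = sqrt(1.11478e-07 + 4.1967e-08) = sqrt(1.53445e-07) = 0.000391721
|mean_r - mean_c| = 0.000320833
t = 0.000320833 / 0.000391721 = 0.82

0.82


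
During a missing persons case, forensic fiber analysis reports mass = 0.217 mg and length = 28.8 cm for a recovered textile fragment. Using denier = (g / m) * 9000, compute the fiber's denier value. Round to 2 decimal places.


Denier calculation:
Mass in grams = 0.217 mg / 1000 = 0.000217 g
Length in meters = 28.8 cm / 100 = 0.288 m
Linear density = mass / length = 0.000217 / 0.288 = 0.00075347 g/m
Denier = (g/m) * 9000 = 0.00075347 * 9000 = 6.78

6.78


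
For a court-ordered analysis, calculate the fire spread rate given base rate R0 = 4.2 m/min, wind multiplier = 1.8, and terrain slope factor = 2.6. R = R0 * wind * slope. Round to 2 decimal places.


Fire spread rate calculation:
R = R0 * wind_factor * slope_factor
= 4.2 * 1.8 * 2.6
= 7.56 * 2.6
= 19.66 m/min

19.66


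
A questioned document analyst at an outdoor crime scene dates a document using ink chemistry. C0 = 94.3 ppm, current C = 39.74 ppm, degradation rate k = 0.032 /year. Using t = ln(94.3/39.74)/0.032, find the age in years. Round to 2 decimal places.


Document age estimation:
C0/C = 94.3 / 39.74 = 2.372924
ln(C0/C) = 0.864123
t = 0.864123 / 0.032 = 27.00 years

27.00


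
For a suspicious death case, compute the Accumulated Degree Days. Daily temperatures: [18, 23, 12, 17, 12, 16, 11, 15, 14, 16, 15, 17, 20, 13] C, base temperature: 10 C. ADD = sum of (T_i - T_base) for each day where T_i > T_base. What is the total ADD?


Computing ADD day by day:
Day 1: max(0, 18 - 10) = 8
Day 2: max(0, 23 - 10) = 13
Day 3: max(0, 12 - 10) = 2
Day 4: max(0, 17 - 10) = 7
Day 5: max(0, 12 - 10) = 2
Day 6: max(0, 16 - 10) = 6
Day 7: max(0, 11 - 10) = 1
Day 8: max(0, 15 - 10) = 5
Day 9: max(0, 14 - 10) = 4
Day 10: max(0, 16 - 10) = 6
Day 11: max(0, 15 - 10) = 5
Day 12: max(0, 17 - 10) = 7
Day 13: max(0, 20 - 10) = 10
Day 14: max(0, 13 - 10) = 3
Total ADD = 79

79


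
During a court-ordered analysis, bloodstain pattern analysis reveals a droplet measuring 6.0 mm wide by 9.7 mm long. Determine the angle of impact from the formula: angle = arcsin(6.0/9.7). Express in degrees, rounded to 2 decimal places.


Blood spatter impact angle calculation:
width / length = 6.0 / 9.7 = 0.618557
angle = arcsin(0.618557)
angle = 38.21 degrees

38.21


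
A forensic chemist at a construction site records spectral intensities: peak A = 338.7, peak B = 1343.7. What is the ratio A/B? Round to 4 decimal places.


Spectral peak ratio:
Peak A = 338.7 counts
Peak B = 1343.7 counts
Ratio = 338.7 / 1343.7 = 0.2521

0.2521


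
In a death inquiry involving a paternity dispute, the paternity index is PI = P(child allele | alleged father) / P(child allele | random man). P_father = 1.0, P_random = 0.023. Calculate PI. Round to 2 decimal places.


Paternity Index calculation:
PI = P(allele|father) / P(allele|random)
PI = 1.0 / 0.023
PI = 43.48

43.48


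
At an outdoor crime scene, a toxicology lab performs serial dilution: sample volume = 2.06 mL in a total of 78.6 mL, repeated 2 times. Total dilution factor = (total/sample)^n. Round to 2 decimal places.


Dilution factor calculation:
Single dilution = V_total / V_sample = 78.6 / 2.06 ≈ 38.15534
Number of dilutions = 2
Total DF = (78.6 / 2.06)^2 (full precision, rounded at the end) = 1455.83

1455.83


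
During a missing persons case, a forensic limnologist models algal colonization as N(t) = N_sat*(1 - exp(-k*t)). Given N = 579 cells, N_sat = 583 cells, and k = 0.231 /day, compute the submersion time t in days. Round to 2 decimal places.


PMSI from diatom colonization curve:
N / N_sat = 579 / 583 = 0.993139
1 - N/N_sat = 0.006861
ln(1 - N/N_sat) = -4.981902
t = -ln(1 - N/N_sat) / k = -(-4.981902) / 0.231 = 21.57 days

21.57


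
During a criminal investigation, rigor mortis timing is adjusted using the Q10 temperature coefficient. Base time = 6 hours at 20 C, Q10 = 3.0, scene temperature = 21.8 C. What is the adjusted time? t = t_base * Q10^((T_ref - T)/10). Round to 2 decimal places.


Rigor mortis time adjustment:
Exponent = (T_ref - T_actual) / 10 = (20 - 21.8) / 10 = -0.18
Q10 factor = 3.0^-0.18 = 0.82057
t_adjusted = 6 * 0.82057 = 4.92 hours

4.92


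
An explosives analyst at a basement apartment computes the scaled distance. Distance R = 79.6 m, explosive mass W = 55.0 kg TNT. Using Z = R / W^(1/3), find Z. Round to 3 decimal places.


Scaled distance calculation:
W^(1/3) = 55.0^(1/3) = 3.802952
Z = R / W^(1/3) = 79.6 / 3.802952
Z = 20.931 m/kg^(1/3)

20.931


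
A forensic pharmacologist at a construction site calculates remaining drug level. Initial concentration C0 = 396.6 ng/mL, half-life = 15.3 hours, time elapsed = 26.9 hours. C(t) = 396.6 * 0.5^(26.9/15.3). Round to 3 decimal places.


Drug concentration decay:
Number of half-lives = t / t_half = 26.9 / 15.3 = 1.75817
Decay factor = 0.5^1.75817 = 0.29562291
C(t) = 396.6 * 0.29562291 = 117.244 ng/mL

117.244


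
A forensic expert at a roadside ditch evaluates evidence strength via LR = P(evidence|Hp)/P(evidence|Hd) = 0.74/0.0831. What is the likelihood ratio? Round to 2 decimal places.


Likelihood ratio calculation:
LR = P(E|Hp) / P(E|Hd)
LR = 0.74 / 0.0831
LR = 8.90

8.90


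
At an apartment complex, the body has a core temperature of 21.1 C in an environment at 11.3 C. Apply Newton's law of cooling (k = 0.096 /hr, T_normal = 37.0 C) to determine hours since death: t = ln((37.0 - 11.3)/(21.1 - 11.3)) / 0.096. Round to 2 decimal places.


Using Newton's law of cooling:
t = ln((T_normal - T_ambient) / (T_body - T_ambient)) / k
T_normal - T_ambient = 25.7
T_body - T_ambient = 9.8
Ratio = 2.622449
ln(ratio) = 0.964109
t = 0.964109 / 0.096 = 10.04 hours

10.04


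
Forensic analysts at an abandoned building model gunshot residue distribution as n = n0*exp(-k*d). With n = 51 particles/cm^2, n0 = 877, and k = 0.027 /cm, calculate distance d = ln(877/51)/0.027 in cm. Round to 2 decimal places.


GSR distance calculation:
n0/n = 877 / 51 = 17.196078
ln(n0/n) = 2.844681
d = 2.844681 / 0.027 = 105.36 cm

105.36


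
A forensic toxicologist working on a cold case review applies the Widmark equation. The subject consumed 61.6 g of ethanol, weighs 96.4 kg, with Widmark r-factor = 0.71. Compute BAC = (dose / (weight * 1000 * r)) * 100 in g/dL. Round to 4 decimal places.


Applying the Widmark formula:
BAC = (dose_g / (body_wt * 1000 * r)) * 100
Denominator = 96.4 * 1000 * 0.71 = 68444
BAC = (61.6 / 68444) * 100
BAC = 0.0900 g/dL

0.0900


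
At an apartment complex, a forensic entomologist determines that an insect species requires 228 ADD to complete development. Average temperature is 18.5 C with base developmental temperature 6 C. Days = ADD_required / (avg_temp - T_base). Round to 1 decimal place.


Insect development time:
Effective temperature = avg_temp - T_base = 18.5 - 6 = 12.5 C
Days = ADD / effective_temp = 228 / 12.5 = 18.2 days

18.2


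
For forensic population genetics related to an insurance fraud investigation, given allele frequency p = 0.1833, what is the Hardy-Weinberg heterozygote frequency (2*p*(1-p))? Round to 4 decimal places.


Hardy-Weinberg heterozygote frequency:
q = 1 - p = 1 - 0.1833 = 0.8167
2pq = 2 * 0.1833 * 0.8167 = 0.2994

0.2994


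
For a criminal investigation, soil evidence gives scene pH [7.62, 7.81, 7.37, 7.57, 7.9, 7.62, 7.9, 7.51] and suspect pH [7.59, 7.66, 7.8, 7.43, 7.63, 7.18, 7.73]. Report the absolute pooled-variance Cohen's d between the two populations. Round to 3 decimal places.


Pooled-variance Cohen's d for soil pH comparison:
Scene mean = 61.3 / 8 = 7.6625
Suspect mean = 53.02 / 7 = 7.574286
Scene sample variance s_s^2 = 0.036507
Suspect sample variance s_c^2 = 0.043695
Pooled variance = ((n_s-1)*s_s^2 + (n_c-1)*s_c^2) / (n_s + n_c - 2) = 0.039825
Pooled SD = sqrt(0.039825) = 0.199562
Mean difference = 0.088214
|d| = |0.088214| / 0.199562 = 0.442

0.442


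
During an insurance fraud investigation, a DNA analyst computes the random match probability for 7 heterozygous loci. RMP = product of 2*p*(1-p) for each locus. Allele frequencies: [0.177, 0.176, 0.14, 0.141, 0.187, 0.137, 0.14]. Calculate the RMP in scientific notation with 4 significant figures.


Computing RMP for 7 loci:
Locus 1: 2 * 0.177 * 0.823 = 0.291342
Locus 2: 2 * 0.176 * 0.824 = 0.290048
Locus 3: 2 * 0.14 * 0.86 = 0.2408
Locus 4: 2 * 0.141 * 0.859 = 0.242238
Locus 5: 2 * 0.187 * 0.813 = 0.304062
Locus 6: 2 * 0.137 * 0.863 = 0.236462
Locus 7: 2 * 0.14 * 0.86 = 0.2408
RMP = 8.534e-05

8.534e-05


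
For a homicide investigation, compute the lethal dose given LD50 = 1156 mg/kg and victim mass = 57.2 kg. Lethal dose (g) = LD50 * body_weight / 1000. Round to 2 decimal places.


Lethal dose calculation:
Lethal dose = LD50 * body_weight / 1000
= 1156 * 57.2 / 1000
= 66123.2 / 1000
= 66.12 g

66.12


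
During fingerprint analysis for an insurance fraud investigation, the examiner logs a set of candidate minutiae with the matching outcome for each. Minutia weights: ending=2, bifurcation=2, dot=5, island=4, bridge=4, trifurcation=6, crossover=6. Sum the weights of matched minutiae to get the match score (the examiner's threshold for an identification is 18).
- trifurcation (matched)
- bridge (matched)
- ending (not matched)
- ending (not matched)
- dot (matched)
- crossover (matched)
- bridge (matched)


Weighted minutiae match score:
  trifurcation: matched, +6 (running total 6)
  bridge: matched, +4 (running total 10)
  ending: not matched, +0
  ending: not matched, +0
  dot: matched, +5 (running total 15)
  crossover: matched, +6 (running total 21)
  bridge: matched, +4 (running total 25)
Total score = 25
Threshold = 18; verdict = identification

25


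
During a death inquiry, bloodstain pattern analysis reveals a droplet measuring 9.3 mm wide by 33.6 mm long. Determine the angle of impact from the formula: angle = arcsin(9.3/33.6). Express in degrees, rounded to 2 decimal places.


Blood spatter impact angle calculation:
width / length = 9.3 / 33.6 = 0.276786
angle = arcsin(0.276786)
angle = 16.07 degrees

16.07


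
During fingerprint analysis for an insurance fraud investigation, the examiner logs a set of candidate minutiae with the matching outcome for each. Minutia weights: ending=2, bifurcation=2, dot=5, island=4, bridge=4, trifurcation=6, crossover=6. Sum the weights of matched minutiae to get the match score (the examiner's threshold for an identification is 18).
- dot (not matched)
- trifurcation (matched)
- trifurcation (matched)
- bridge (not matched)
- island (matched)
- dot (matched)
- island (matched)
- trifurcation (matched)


Weighted minutiae match score:
  dot: not matched, +0
  trifurcation: matched, +6 (running total 6)
  trifurcation: matched, +6 (running total 12)
  bridge: not matched, +0
  island: matched, +4 (running total 16)
  dot: matched, +5 (running total 21)
  island: matched, +4 (running total 25)
  trifurcation: matched, +6 (running total 31)
Total score = 31
Threshold = 18; verdict = identification

31


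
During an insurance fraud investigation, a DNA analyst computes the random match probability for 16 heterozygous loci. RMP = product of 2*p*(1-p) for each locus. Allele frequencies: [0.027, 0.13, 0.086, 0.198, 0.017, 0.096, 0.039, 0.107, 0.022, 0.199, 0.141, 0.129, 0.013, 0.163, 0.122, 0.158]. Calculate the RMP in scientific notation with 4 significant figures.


Computing RMP for 16 loci:
Locus 1: 2 * 0.027 * 0.973 = 0.052542
Locus 2: 2 * 0.13 * 0.87 = 0.2262
Locus 3: 2 * 0.086 * 0.914 = 0.157208
Locus 4: 2 * 0.198 * 0.802 = 0.317592
Locus 5: 2 * 0.017 * 0.983 = 0.033422
Locus 6: 2 * 0.096 * 0.904 = 0.173568
Locus 7: 2 * 0.039 * 0.961 = 0.074958
Locus 8: 2 * 0.107 * 0.893 = 0.191102
Locus 9: 2 * 0.022 * 0.978 = 0.043032
Locus 10: 2 * 0.199 * 0.801 = 0.318798
Locus 11: 2 * 0.141 * 0.859 = 0.242238
Locus 12: 2 * 0.129 * 0.871 = 0.224718
Locus 13: 2 * 0.013 * 0.987 = 0.025662
Locus 14: 2 * 0.163 * 0.837 = 0.272862
Locus 15: 2 * 0.122 * 0.878 = 0.214232
Locus 16: 2 * 0.158 * 0.842 = 0.266072
RMP = 1.470e-14

1.470e-14


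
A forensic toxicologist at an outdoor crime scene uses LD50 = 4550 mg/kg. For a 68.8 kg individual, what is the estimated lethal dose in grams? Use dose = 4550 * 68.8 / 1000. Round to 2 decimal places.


Lethal dose calculation:
Lethal dose = LD50 * body_weight / 1000
= 4550 * 68.8 / 1000
= 313040 / 1000
= 313.04 g

313.04


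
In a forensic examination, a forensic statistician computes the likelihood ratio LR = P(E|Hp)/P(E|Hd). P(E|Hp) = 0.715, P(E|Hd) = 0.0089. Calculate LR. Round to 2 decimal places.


Likelihood ratio calculation:
LR = P(E|Hp) / P(E|Hd)
LR = 0.715 / 0.0089
LR = 80.34

80.34
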